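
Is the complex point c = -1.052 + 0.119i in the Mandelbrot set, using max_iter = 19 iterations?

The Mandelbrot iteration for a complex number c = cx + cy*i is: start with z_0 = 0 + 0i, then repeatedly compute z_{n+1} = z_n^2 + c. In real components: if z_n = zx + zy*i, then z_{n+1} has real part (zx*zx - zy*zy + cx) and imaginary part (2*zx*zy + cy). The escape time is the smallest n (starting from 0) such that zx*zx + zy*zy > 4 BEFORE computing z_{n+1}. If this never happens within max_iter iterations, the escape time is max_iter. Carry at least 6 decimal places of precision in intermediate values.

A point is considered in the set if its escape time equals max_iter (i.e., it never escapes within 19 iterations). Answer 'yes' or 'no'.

Answer: yes

Derivation:
z_0 = 0 + 0i, c = -1.0520 + 0.1190i
Iter 1: z = -1.0520 + 0.1190i, |z|^2 = 1.1209
Iter 2: z = 0.0405 + -0.1314i, |z|^2 = 0.0189
Iter 3: z = -1.0676 + 0.1083i, |z|^2 = 1.1515
Iter 4: z = 0.0761 + -0.1123i, |z|^2 = 0.0184
Iter 5: z = -1.0588 + 0.1019i, |z|^2 = 1.1315
Iter 6: z = 0.0587 + -0.0968i, |z|^2 = 0.0128
Iter 7: z = -1.0579 + 0.1076i, |z|^2 = 1.1308
Iter 8: z = 0.0556 + -0.1087i, |z|^2 = 0.0149
Iter 9: z = -1.0607 + 0.1069i, |z|^2 = 1.1366
Iter 10: z = 0.0617 + -0.1078i, |z|^2 = 0.0154
Iter 11: z = -1.0598 + 0.1057i, |z|^2 = 1.1344
Iter 12: z = 0.0600 + -0.1050i, |z|^2 = 0.0146
Iter 13: z = -1.0594 + 0.1064i, |z|^2 = 1.1337
Iter 14: z = 0.0591 + -0.1064i, |z|^2 = 0.0148
Iter 15: z = -1.0598 + 0.1064i, |z|^2 = 1.1346
Iter 16: z = 0.0599 + -0.1066i, |z|^2 = 0.0150
Iter 17: z = -1.0598 + 0.1062i, |z|^2 = 1.1344
Iter 18: z = 0.0598 + -0.1061i, |z|^2 = 0.0148
Did not escape in 19 iterations → in set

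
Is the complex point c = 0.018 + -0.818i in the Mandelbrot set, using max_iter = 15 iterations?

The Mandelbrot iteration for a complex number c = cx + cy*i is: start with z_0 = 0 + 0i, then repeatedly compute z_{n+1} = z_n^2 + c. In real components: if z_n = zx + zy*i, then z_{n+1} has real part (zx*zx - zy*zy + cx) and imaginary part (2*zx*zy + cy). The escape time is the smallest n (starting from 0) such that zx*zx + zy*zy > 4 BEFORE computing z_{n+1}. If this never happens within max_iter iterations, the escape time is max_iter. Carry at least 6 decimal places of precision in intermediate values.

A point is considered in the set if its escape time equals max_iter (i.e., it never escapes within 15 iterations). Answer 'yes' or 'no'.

z_0 = 0 + 0i, c = 0.0180 + -0.8180i
Iter 1: z = 0.0180 + -0.8180i, |z|^2 = 0.6694
Iter 2: z = -0.6508 + -0.8474i, |z|^2 = 1.1417
Iter 3: z = -0.2766 + 0.2850i, |z|^2 = 0.1578
Iter 4: z = 0.0133 + -0.9757i, |z|^2 = 0.9522
Iter 5: z = -0.9338 + -0.8439i, |z|^2 = 1.5842
Iter 6: z = 0.1778 + 0.7581i, |z|^2 = 0.6063
Iter 7: z = -0.5251 + -0.5484i, |z|^2 = 0.5764
Iter 8: z = -0.0070 + -0.2421i, |z|^2 = 0.0587
Iter 9: z = -0.0406 + -0.8146i, |z|^2 = 0.6652
Iter 10: z = -0.6439 + -0.7519i, |z|^2 = 0.9800
Iter 11: z = -0.1327 + 0.1504i, |z|^2 = 0.0402
Iter 12: z = 0.0130 + -0.8579i, |z|^2 = 0.7362
Iter 13: z = -0.7178 + -0.8403i, |z|^2 = 1.2214
Iter 14: z = -0.1728 + 0.3884i, |z|^2 = 0.1807
Did not escape in 15 iterations → in set

Answer: yes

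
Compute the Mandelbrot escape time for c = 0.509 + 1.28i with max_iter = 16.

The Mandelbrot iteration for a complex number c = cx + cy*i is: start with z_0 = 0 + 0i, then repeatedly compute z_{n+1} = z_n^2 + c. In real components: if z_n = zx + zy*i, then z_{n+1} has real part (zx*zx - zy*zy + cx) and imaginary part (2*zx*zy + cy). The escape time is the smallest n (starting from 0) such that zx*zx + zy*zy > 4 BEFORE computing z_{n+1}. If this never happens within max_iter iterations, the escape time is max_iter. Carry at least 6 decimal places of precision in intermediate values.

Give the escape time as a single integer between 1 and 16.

Answer: 2

Derivation:
z_0 = 0 + 0i, c = 0.5090 + 1.2800i
Iter 1: z = 0.5090 + 1.2800i, |z|^2 = 1.8975
Iter 2: z = -0.8703 + 2.5830i, |z|^2 = 7.4296
Escaped at iteration 2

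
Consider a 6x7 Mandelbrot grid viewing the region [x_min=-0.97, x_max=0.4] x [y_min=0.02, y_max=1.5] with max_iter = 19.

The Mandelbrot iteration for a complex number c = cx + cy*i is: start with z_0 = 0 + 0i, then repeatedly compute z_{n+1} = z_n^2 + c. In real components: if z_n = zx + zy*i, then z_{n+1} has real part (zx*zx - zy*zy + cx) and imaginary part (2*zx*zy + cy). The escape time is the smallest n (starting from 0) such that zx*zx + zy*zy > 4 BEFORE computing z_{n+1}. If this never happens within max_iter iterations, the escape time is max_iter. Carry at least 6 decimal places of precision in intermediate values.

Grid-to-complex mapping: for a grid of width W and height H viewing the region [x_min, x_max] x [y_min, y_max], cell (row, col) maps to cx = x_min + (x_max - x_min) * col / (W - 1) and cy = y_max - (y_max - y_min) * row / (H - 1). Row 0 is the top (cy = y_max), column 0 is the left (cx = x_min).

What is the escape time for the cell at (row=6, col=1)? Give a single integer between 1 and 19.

z_0 = 0 + 0i, c = -0.6960 + 0.0200i
Iter 1: z = -0.6960 + 0.0200i, |z|^2 = 0.4848
Iter 2: z = -0.2120 + -0.0078i, |z|^2 = 0.0450
Iter 3: z = -0.6511 + 0.0233i, |z|^2 = 0.4245
Iter 4: z = -0.2726 + -0.0104i, |z|^2 = 0.0744
Iter 5: z = -0.6218 + 0.0257i, |z|^2 = 0.3873
Iter 6: z = -0.3100 + -0.0119i, |z|^2 = 0.0963
Iter 7: z = -0.6000 + 0.0274i, |z|^2 = 0.3608
Iter 8: z = -0.3367 + -0.0129i, |z|^2 = 0.1135
Iter 9: z = -0.5828 + 0.0287i, |z|^2 = 0.3405
Iter 10: z = -0.3572 + -0.0134i, |z|^2 = 0.1278
Iter 11: z = -0.5686 + 0.0296i, |z|^2 = 0.3242
Iter 12: z = -0.3736 + -0.0136i, |z|^2 = 0.1397
Iter 13: z = -0.5566 + 0.0302i, |z|^2 = 0.3108
Iter 14: z = -0.3871 + -0.0136i, |z|^2 = 0.1500
Iter 15: z = -0.5464 + 0.0305i, |z|^2 = 0.2994
Iter 16: z = -0.3984 + -0.0134i, |z|^2 = 0.1589
Iter 17: z = -0.5374 + 0.0306i, |z|^2 = 0.2898
Iter 18: z = -0.4081 + -0.0129i, |z|^2 = 0.1667

Answer: 19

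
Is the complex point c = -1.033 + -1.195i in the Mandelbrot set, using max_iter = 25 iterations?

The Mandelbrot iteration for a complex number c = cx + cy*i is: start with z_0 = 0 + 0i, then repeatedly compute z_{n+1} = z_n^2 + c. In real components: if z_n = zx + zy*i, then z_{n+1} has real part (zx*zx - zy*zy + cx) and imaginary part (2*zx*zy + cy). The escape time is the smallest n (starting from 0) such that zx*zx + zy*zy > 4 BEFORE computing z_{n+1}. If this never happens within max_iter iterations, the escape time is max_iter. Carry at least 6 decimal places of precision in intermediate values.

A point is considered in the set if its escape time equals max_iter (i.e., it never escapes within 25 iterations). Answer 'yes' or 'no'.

Answer: no

Derivation:
z_0 = 0 + 0i, c = -1.0330 + -1.1950i
Iter 1: z = -1.0330 + -1.1950i, |z|^2 = 2.4951
Iter 2: z = -1.3939 + 1.2739i, |z|^2 = 3.5658
Iter 3: z = -0.7127 + -4.7464i, |z|^2 = 23.0361
Escaped at iteration 3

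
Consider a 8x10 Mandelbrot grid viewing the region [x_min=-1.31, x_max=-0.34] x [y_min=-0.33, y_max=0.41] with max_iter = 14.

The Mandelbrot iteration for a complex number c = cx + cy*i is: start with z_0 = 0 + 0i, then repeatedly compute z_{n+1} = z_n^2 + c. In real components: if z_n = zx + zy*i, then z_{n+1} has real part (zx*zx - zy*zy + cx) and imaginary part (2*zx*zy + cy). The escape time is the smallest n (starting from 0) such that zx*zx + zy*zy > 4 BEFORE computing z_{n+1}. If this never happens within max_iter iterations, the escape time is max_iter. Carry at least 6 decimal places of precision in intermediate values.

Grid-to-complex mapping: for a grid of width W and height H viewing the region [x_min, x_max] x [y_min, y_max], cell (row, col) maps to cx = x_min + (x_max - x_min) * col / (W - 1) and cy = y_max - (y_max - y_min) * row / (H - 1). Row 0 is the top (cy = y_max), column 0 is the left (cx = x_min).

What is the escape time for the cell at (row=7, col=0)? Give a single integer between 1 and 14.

z_0 = 0 + 0i, c = -1.3100 + -0.1656i
Iter 1: z = -1.3100 + -0.1656i, |z|^2 = 1.7435
Iter 2: z = 0.3787 + 0.2682i, |z|^2 = 0.2153
Iter 3: z = -1.2385 + 0.0376i, |z|^2 = 1.5354
Iter 4: z = 0.2225 + -0.2586i, |z|^2 = 0.1164
Iter 5: z = -1.3274 + -0.2807i, |z|^2 = 1.8407
Iter 6: z = 0.3731 + 0.5795i, |z|^2 = 0.4751
Iter 7: z = -1.5066 + 0.2669i, |z|^2 = 2.3412
Iter 8: z = 0.8886 + -0.9699i, |z|^2 = 1.7304
Iter 9: z = -1.4610 + -1.8893i, |z|^2 = 5.7040
Escaped at iteration 9

Answer: 9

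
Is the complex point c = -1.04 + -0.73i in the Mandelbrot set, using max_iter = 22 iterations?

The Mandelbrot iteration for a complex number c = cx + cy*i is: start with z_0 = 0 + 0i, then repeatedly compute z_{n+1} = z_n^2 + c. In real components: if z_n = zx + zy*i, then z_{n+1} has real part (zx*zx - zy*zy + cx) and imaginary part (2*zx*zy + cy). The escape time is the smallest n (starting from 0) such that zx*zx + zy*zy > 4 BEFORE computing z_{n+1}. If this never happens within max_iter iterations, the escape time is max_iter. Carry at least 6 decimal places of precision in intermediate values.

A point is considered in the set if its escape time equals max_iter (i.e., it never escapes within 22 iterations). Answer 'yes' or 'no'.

Answer: no

Derivation:
z_0 = 0 + 0i, c = -1.0400 + -0.7300i
Iter 1: z = -1.0400 + -0.7300i, |z|^2 = 1.6145
Iter 2: z = -0.4913 + 0.7884i, |z|^2 = 0.8630
Iter 3: z = -1.4202 + -1.5047i, |z|^2 = 4.2810
Escaped at iteration 3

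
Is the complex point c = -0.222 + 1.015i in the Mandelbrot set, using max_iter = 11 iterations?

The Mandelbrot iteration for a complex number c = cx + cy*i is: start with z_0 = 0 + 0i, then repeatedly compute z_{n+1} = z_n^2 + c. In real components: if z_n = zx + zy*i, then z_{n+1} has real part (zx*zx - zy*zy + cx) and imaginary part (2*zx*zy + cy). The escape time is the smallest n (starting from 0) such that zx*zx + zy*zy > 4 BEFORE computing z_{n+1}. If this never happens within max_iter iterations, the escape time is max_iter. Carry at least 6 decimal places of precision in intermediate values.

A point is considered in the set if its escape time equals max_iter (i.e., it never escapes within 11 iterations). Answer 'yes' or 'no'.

z_0 = 0 + 0i, c = -0.2220 + 1.0150i
Iter 1: z = -0.2220 + 1.0150i, |z|^2 = 1.0795
Iter 2: z = -1.2029 + 0.5643i, |z|^2 = 1.7655
Iter 3: z = 0.9066 + -0.3427i, |z|^2 = 0.9394
Iter 4: z = 0.4824 + 0.3936i, |z|^2 = 0.3876
Iter 5: z = -0.1441 + 1.3947i, |z|^2 = 1.9661
Iter 6: z = -2.1465 + 0.6129i, |z|^2 = 4.9831
Escaped at iteration 6

Answer: no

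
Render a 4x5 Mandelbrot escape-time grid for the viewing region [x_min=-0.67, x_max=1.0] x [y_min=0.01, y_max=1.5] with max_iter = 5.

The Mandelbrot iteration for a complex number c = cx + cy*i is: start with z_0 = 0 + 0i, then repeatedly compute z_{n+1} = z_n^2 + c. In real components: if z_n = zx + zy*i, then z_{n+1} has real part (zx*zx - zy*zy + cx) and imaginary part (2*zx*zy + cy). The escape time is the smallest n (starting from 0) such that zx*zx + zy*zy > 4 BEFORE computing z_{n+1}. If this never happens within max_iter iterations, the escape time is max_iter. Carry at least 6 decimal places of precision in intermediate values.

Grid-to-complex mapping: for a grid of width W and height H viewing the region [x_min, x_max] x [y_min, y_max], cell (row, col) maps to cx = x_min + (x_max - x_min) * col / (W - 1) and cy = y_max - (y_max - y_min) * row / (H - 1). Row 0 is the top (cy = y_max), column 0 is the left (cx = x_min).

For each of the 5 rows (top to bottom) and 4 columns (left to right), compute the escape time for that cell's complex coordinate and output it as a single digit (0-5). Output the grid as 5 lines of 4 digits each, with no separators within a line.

Answer: 2222
3522
4542
5552
5552

Derivation:
(row=0, col=0): c = -0.6700 + 1.5000i → escape time 2
(row=0, col=1): c = -0.1133 + 1.5000i → escape time 2
(row=0, col=2): c = 0.4433 + 1.5000i → escape time 2
(row=0, col=3): c = 1.0000 + 1.5000i → escape time 2
(row=1, col=0): c = -0.6700 + 1.1275i → escape time 3
(row=1, col=1): c = -0.1133 + 1.1275i → escape time 5
(row=1, col=2): c = 0.4433 + 1.1275i → escape time 2
(row=1, col=3): c = 1.0000 + 1.1275i → escape time 2
(row=2, col=0): c = -0.6700 + 0.7550i → escape time 4
(row=2, col=1): c = -0.1133 + 0.7550i → escape time 5
(row=2, col=2): c = 0.4433 + 0.7550i → escape time 4
(row=2, col=3): c = 1.0000 + 0.7550i → escape time 2
(row=3, col=0): c = -0.6700 + 0.3825i → escape time 5
(row=3, col=1): c = -0.1133 + 0.3825i → escape time 5
(row=3, col=2): c = 0.4433 + 0.3825i → escape time 5
(row=3, col=3): c = 1.0000 + 0.3825i → escape time 2
(row=4, col=0): c = -0.6700 + 0.0100i → escape time 5
(row=4, col=1): c = -0.1133 + 0.0100i → escape time 5
(row=4, col=2): c = 0.4433 + 0.0100i → escape time 5
(row=4, col=3): c = 1.0000 + 0.0100i → escape time 2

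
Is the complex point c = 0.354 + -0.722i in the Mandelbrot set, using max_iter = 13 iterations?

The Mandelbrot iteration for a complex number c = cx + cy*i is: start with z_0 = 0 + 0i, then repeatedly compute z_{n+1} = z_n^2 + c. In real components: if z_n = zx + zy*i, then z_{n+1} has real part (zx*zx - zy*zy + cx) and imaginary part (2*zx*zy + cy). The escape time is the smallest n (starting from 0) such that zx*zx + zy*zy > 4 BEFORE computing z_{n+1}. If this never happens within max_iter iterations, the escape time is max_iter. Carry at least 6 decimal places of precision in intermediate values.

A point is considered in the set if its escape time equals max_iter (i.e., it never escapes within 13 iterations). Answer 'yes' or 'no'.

Answer: no

Derivation:
z_0 = 0 + 0i, c = 0.3540 + -0.7220i
Iter 1: z = 0.3540 + -0.7220i, |z|^2 = 0.6466
Iter 2: z = -0.0420 + -1.2332i, |z|^2 = 1.5225
Iter 3: z = -1.1650 + -0.6185i, |z|^2 = 1.7397
Iter 4: z = 1.3286 + 0.7190i, |z|^2 = 2.2822
Iter 5: z = 1.6022 + 1.1886i, |z|^2 = 3.9798
Iter 6: z = 1.5081 + 3.0868i, |z|^2 = 11.8026
Escaped at iteration 6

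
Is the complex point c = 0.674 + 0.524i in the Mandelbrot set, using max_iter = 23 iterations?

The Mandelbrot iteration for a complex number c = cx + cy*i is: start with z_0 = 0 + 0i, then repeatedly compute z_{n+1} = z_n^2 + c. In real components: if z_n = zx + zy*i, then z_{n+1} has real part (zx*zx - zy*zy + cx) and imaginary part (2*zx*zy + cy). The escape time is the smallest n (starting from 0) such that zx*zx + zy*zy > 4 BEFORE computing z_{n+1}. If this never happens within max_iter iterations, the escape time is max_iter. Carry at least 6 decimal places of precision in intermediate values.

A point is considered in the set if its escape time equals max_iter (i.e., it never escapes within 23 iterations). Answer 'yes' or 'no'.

Answer: no

Derivation:
z_0 = 0 + 0i, c = 0.6740 + 0.5240i
Iter 1: z = 0.6740 + 0.5240i, |z|^2 = 0.7289
Iter 2: z = 0.8537 + 1.2304i, |z|^2 = 2.2426
Iter 3: z = -0.1110 + 2.6247i, |z|^2 = 6.9014
Escaped at iteration 3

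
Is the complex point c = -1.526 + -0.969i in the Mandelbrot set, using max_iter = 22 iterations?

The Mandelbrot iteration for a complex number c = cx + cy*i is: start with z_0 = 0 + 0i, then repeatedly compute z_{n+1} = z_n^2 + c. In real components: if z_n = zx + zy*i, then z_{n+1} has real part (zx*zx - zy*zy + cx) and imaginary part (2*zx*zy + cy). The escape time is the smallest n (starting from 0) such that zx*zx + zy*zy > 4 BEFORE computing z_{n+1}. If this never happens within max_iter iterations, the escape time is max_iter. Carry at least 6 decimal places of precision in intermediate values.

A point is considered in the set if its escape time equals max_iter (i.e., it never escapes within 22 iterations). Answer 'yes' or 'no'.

z_0 = 0 + 0i, c = -1.5260 + -0.9690i
Iter 1: z = -1.5260 + -0.9690i, |z|^2 = 3.2676
Iter 2: z = -0.1363 + 1.9884i, |z|^2 = 3.9723
Iter 3: z = -5.4611 + -1.5110i, |z|^2 = 32.1068
Escaped at iteration 3

Answer: no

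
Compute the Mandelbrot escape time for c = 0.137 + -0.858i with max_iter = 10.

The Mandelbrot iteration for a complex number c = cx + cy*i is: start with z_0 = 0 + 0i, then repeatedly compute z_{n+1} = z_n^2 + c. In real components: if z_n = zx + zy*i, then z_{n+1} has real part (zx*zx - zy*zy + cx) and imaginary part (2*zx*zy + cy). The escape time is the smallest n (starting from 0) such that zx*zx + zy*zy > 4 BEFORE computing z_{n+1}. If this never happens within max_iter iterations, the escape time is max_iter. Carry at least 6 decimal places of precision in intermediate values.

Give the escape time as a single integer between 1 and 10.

Answer: 5

Derivation:
z_0 = 0 + 0i, c = 0.1370 + -0.8580i
Iter 1: z = 0.1370 + -0.8580i, |z|^2 = 0.7549
Iter 2: z = -0.5804 + -1.0931i, |z|^2 = 1.5317
Iter 3: z = -0.7210 + 0.4109i, |z|^2 = 0.6886
Iter 4: z = 0.4880 + -1.4504i, |z|^2 = 2.3419
Iter 5: z = -1.7286 + -2.2737i, |z|^2 = 8.1579
Escaped at iteration 5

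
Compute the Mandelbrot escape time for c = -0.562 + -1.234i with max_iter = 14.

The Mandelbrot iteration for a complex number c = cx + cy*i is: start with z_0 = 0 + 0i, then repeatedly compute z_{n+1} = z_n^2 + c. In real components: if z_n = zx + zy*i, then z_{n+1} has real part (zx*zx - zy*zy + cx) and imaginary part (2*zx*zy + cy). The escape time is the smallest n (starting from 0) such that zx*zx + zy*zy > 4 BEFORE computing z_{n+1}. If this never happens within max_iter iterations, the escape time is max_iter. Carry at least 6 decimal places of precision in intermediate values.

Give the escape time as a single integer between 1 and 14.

z_0 = 0 + 0i, c = -0.5620 + -1.2340i
Iter 1: z = -0.5620 + -1.2340i, |z|^2 = 1.8386
Iter 2: z = -1.7689 + 0.1530i, |z|^2 = 3.1525
Iter 3: z = 2.5436 + -1.7753i, |z|^2 = 9.6219
Escaped at iteration 3

Answer: 3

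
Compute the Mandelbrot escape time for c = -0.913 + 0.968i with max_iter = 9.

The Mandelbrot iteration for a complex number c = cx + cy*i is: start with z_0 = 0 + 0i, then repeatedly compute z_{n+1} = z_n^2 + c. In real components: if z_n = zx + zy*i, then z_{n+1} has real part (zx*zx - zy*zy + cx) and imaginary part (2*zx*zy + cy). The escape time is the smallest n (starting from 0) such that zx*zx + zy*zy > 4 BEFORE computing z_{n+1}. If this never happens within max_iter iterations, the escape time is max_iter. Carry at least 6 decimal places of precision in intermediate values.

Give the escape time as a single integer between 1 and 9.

Answer: 3

Derivation:
z_0 = 0 + 0i, c = -0.9130 + 0.9680i
Iter 1: z = -0.9130 + 0.9680i, |z|^2 = 1.7706
Iter 2: z = -1.0165 + -0.7996i, |z|^2 = 1.6725
Iter 3: z = -0.5191 + 2.5934i, |z|^2 = 6.9955
Escaped at iteration 3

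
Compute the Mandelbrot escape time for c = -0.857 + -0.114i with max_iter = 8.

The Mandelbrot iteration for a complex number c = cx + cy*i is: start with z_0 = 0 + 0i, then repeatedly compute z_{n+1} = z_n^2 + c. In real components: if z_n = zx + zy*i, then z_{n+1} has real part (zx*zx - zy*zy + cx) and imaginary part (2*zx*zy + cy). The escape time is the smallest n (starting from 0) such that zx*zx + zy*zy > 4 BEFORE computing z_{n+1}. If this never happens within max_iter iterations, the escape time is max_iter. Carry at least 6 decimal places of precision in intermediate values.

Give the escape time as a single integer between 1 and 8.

z_0 = 0 + 0i, c = -0.8570 + -0.1140i
Iter 1: z = -0.8570 + -0.1140i, |z|^2 = 0.7474
Iter 2: z = -0.1355 + 0.0814i, |z|^2 = 0.0250
Iter 3: z = -0.8453 + -0.1361i, |z|^2 = 0.7330
Iter 4: z = -0.1611 + 0.1160i, |z|^2 = 0.0394
Iter 5: z = -0.8445 + -0.1514i, |z|^2 = 0.7361
Iter 6: z = -0.1667 + 0.1417i, |z|^2 = 0.0479
Iter 7: z = -0.8493 + -0.1612i, |z|^2 = 0.7473

Answer: 8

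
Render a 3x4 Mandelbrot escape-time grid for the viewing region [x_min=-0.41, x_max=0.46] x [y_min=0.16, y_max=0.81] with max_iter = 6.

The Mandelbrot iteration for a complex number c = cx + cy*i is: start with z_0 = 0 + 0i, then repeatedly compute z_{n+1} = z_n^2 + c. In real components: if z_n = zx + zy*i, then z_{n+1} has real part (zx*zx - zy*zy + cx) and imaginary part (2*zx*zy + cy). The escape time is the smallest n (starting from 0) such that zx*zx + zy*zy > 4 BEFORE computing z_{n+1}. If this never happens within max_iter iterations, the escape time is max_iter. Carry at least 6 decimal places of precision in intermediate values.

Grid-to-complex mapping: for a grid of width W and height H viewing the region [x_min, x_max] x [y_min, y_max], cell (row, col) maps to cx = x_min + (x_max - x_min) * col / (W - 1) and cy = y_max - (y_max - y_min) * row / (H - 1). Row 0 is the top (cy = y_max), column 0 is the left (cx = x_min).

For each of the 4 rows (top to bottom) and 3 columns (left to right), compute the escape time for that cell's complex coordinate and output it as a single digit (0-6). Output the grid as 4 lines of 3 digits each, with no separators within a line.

(row=0, col=0): c = -0.4100 + 0.8100i → escape time 6
(row=0, col=1): c = 0.0250 + 0.8100i → escape time 6
(row=0, col=2): c = 0.4600 + 0.8100i → escape time 3
(row=1, col=0): c = -0.4100 + 0.5933i → escape time 6
(row=1, col=1): c = 0.0250 + 0.5933i → escape time 6
(row=1, col=2): c = 0.4600 + 0.5933i → escape time 5
(row=2, col=0): c = -0.4100 + 0.3767i → escape time 6
(row=2, col=1): c = 0.0250 + 0.3767i → escape time 6
(row=2, col=2): c = 0.4600 + 0.3767i → escape time 6
(row=3, col=0): c = -0.4100 + 0.1600i → escape time 6
(row=3, col=1): c = 0.0250 + 0.1600i → escape time 6
(row=3, col=2): c = 0.4600 + 0.1600i → escape time 6

Answer: 663
665
666
666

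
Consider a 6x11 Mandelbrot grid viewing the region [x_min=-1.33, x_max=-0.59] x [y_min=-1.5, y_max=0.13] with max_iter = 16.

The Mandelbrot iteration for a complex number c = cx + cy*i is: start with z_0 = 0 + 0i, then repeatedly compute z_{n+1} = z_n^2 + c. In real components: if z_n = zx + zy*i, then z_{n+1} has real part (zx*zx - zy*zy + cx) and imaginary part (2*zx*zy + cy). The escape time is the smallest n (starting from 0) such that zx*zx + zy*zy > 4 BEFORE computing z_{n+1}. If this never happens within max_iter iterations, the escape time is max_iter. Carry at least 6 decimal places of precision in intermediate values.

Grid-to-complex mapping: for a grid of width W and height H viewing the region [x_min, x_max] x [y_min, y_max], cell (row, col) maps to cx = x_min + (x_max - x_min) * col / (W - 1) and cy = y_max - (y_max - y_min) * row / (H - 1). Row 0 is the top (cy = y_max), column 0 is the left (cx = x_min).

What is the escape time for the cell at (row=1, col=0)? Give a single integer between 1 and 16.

Answer: 16

Derivation:
z_0 = 0 + 0i, c = -1.3300 + -0.0330i
Iter 1: z = -1.3300 + -0.0330i, |z|^2 = 1.7700
Iter 2: z = 0.4378 + 0.0548i, |z|^2 = 0.1947
Iter 3: z = -1.1413 + 0.0150i, |z|^2 = 1.3028
Iter 4: z = -0.0276 + -0.0672i, |z|^2 = 0.0053
Iter 5: z = -1.3337 + -0.0293i, |z|^2 = 1.7797
Iter 6: z = 0.4480 + 0.0451i, |z|^2 = 0.2028
Iter 7: z = -1.1313 + 0.0074i, |z|^2 = 1.2799
Iter 8: z = -0.0502 + -0.0498i, |z|^2 = 0.0050
Iter 9: z = -1.3300 + -0.0280i, |z|^2 = 1.7696
Iter 10: z = 0.4380 + 0.0415i, |z|^2 = 0.1936
Iter 11: z = -1.1399 + 0.0033i, |z|^2 = 1.2993
Iter 12: z = -0.0307 + -0.0406i, |z|^2 = 0.0026
Iter 13: z = -1.3307 + -0.0305i, |z|^2 = 1.7717
Iter 14: z = 0.4398 + 0.0482i, |z|^2 = 0.1958
Iter 15: z = -1.1389 + 0.0094i, |z|^2 = 1.2971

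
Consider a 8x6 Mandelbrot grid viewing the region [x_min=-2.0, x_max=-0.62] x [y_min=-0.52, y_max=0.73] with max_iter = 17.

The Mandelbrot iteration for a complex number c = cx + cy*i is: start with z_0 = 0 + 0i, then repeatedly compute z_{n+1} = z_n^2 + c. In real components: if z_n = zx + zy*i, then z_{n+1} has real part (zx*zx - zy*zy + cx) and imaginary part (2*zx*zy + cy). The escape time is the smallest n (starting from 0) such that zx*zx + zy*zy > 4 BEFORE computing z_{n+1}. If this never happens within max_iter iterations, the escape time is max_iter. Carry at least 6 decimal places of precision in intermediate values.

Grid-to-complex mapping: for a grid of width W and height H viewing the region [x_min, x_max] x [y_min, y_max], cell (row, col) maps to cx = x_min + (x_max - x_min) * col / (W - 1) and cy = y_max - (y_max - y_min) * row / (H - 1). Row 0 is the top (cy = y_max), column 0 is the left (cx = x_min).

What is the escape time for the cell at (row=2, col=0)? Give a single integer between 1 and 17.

z_0 = 0 + 0i, c = -2.0000 + 0.2300i
Iter 1: z = -2.0000 + 0.2300i, |z|^2 = 4.0529
Escaped at iteration 1

Answer: 1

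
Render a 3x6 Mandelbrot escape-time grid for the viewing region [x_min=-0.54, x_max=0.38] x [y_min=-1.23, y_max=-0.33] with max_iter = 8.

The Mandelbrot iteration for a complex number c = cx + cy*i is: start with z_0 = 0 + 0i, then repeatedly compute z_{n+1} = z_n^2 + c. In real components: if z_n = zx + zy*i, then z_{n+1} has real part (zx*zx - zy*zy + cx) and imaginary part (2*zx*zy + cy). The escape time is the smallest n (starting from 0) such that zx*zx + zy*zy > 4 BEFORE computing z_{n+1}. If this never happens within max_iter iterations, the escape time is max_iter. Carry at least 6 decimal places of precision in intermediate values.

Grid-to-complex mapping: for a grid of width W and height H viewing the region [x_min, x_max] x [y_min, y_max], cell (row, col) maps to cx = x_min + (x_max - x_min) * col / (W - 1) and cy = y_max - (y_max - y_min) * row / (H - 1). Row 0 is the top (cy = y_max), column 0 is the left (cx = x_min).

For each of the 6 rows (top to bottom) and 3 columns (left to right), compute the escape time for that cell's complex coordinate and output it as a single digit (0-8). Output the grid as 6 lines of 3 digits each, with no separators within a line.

(row=0, col=0): c = -0.5400 + -0.3300i → escape time 8
(row=0, col=1): c = -0.0800 + -0.3300i → escape time 8
(row=0, col=2): c = 0.3800 + -0.3300i → escape time 8
(row=1, col=0): c = -0.5400 + -0.5100i → escape time 8
(row=1, col=1): c = -0.0800 + -0.5100i → escape time 8
(row=1, col=2): c = 0.3800 + -0.5100i → escape time 8
(row=2, col=0): c = -0.5400 + -0.6900i → escape time 8
(row=2, col=1): c = -0.0800 + -0.6900i → escape time 8
(row=2, col=2): c = 0.3800 + -0.6900i → escape time 8
(row=3, col=0): c = -0.5400 + -0.8700i → escape time 4
(row=3, col=1): c = -0.0800 + -0.8700i → escape time 8
(row=3, col=2): c = 0.3800 + -0.8700i → escape time 4
(row=4, col=0): c = -0.5400 + -1.0500i → escape time 4
(row=4, col=1): c = -0.0800 + -1.0500i → escape time 6
(row=4, col=2): c = 0.3800 + -1.0500i → escape time 3
(row=5, col=0): c = -0.5400 + -1.2300i → escape time 3
(row=5, col=1): c = -0.0800 + -1.2300i → escape time 3
(row=5, col=2): c = 0.3800 + -1.2300i → escape time 2

Answer: 888
888
888
484
463
332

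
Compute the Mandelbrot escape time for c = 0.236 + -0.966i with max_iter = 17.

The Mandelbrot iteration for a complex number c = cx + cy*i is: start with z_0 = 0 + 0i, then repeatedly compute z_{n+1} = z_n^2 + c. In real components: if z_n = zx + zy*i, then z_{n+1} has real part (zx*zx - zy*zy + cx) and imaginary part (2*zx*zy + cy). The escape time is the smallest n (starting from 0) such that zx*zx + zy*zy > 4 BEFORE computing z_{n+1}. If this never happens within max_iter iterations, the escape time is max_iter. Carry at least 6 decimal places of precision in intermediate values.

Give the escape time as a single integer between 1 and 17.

z_0 = 0 + 0i, c = 0.2360 + -0.9660i
Iter 1: z = 0.2360 + -0.9660i, |z|^2 = 0.9889
Iter 2: z = -0.6415 + -1.4220i, |z|^2 = 2.4334
Iter 3: z = -1.3745 + 0.8583i, |z|^2 = 2.6258
Iter 4: z = 1.3886 + -3.3253i, |z|^2 = 12.9857
Escaped at iteration 4

Answer: 4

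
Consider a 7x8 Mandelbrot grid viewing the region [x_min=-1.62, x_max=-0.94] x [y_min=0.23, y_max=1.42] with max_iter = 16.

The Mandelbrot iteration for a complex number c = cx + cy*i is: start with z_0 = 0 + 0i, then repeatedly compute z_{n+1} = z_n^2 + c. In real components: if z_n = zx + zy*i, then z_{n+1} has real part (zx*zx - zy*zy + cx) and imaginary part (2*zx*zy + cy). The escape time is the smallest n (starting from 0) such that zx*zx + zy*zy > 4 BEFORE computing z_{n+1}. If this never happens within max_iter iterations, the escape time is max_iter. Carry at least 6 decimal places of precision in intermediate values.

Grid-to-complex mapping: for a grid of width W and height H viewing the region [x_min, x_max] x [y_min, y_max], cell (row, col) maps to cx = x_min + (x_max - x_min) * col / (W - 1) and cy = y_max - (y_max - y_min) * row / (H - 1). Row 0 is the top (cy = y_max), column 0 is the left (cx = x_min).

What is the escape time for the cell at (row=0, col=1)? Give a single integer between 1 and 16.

z_0 = 0 + 0i, c = -1.5067 + 1.4200i
Iter 1: z = -1.5067 + 1.4200i, |z|^2 = 4.2864
Escaped at iteration 1

Answer: 1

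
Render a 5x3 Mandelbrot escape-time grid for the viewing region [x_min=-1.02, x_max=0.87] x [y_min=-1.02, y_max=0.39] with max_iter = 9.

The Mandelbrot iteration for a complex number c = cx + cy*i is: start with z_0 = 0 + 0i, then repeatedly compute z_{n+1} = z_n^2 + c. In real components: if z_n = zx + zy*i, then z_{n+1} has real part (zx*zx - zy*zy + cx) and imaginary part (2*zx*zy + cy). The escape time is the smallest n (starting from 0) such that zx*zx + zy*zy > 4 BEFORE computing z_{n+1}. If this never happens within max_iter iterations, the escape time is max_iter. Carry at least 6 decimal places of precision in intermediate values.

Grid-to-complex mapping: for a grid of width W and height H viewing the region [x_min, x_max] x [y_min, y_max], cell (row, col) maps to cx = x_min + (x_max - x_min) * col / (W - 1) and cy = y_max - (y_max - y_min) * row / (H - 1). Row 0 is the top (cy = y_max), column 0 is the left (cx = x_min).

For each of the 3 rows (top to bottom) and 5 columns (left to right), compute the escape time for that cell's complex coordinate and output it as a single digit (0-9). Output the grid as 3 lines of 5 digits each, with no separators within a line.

Answer: 99993
99993
34732

Derivation:
(row=0, col=0): c = -1.0200 + 0.3900i → escape time 9
(row=0, col=1): c = -0.5475 + 0.3900i → escape time 9
(row=0, col=2): c = -0.0750 + 0.3900i → escape time 9
(row=0, col=3): c = 0.3975 + 0.3900i → escape time 9
(row=0, col=4): c = 0.8700 + 0.3900i → escape time 3
(row=1, col=0): c = -1.0200 + -0.3150i → escape time 9
(row=1, col=1): c = -0.5475 + -0.3150i → escape time 9
(row=1, col=2): c = -0.0750 + -0.3150i → escape time 9
(row=1, col=3): c = 0.3975 + -0.3150i → escape time 9
(row=1, col=4): c = 0.8700 + -0.3150i → escape time 3
(row=2, col=0): c = -1.0200 + -1.0200i → escape time 3
(row=2, col=1): c = -0.5475 + -1.0200i → escape time 4
(row=2, col=2): c = -0.0750 + -1.0200i → escape time 7
(row=2, col=3): c = 0.3975 + -1.0200i → escape time 3
(row=2, col=4): c = 0.8700 + -1.0200i → escape time 2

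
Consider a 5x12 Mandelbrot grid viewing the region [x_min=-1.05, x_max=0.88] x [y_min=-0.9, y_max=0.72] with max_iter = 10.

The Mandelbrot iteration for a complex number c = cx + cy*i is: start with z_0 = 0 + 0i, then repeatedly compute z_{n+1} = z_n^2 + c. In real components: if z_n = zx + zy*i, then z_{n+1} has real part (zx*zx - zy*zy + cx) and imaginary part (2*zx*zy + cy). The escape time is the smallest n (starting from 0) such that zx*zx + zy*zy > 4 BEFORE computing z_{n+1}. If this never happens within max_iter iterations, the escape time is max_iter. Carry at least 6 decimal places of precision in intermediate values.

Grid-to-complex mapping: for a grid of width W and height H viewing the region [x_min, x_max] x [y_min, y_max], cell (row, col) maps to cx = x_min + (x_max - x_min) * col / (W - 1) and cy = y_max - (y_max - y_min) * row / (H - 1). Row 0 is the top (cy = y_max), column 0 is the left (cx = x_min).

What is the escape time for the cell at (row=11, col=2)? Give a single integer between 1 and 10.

z_0 = 0 + 0i, c = -0.0850 + -0.9000i
Iter 1: z = -0.0850 + -0.9000i, |z|^2 = 0.8172
Iter 2: z = -0.8878 + -0.7470i, |z|^2 = 1.3462
Iter 3: z = 0.1451 + 0.4263i, |z|^2 = 0.2028
Iter 4: z = -0.2457 + -0.7762i, |z|^2 = 0.6629
Iter 5: z = -0.6272 + -0.5186i, |z|^2 = 0.6623
Iter 6: z = 0.0395 + -0.2495i, |z|^2 = 0.0638
Iter 7: z = -0.1457 + -0.9197i, |z|^2 = 0.8671
Iter 8: z = -0.9096 + -0.6320i, |z|^2 = 1.2268
Iter 9: z = 0.3430 + 0.2497i, |z|^2 = 0.1800

Answer: 10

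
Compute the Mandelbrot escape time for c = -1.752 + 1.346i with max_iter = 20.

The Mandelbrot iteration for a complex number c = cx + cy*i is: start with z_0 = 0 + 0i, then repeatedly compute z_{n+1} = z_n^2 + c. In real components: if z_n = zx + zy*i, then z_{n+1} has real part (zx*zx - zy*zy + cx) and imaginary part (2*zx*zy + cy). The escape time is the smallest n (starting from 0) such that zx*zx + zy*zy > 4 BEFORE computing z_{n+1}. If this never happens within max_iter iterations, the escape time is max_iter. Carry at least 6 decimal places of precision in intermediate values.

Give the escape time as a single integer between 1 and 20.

z_0 = 0 + 0i, c = -1.7520 + 1.3460i
Iter 1: z = -1.7520 + 1.3460i, |z|^2 = 4.8812
Escaped at iteration 1

Answer: 1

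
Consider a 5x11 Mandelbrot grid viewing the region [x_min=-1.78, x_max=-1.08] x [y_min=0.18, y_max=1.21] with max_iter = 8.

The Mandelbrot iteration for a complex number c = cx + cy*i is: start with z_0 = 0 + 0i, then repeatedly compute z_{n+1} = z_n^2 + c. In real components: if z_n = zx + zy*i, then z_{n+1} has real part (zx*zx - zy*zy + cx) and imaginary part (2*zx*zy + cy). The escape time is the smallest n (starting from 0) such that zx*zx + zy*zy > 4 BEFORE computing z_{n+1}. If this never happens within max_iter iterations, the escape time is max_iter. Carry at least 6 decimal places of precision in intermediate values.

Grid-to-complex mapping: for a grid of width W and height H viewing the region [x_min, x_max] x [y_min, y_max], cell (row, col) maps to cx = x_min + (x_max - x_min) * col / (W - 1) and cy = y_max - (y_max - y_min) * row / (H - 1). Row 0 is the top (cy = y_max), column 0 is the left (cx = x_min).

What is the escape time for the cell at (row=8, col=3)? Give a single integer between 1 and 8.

z_0 = 0 + 0i, c = -1.2550 + 0.3860i
Iter 1: z = -1.2550 + 0.3860i, |z|^2 = 1.7240
Iter 2: z = 0.1710 + -0.5829i, |z|^2 = 0.3690
Iter 3: z = -1.5655 + 0.1866i, |z|^2 = 2.4855
Iter 4: z = 1.1609 + -0.1983i, |z|^2 = 1.3870
Iter 5: z = 0.0533 + -0.0745i, |z|^2 = 0.0084
Iter 6: z = -1.2577 + 0.3781i, |z|^2 = 1.7247
Iter 7: z = 0.1839 + -0.5650i, |z|^2 = 0.3530

Answer: 8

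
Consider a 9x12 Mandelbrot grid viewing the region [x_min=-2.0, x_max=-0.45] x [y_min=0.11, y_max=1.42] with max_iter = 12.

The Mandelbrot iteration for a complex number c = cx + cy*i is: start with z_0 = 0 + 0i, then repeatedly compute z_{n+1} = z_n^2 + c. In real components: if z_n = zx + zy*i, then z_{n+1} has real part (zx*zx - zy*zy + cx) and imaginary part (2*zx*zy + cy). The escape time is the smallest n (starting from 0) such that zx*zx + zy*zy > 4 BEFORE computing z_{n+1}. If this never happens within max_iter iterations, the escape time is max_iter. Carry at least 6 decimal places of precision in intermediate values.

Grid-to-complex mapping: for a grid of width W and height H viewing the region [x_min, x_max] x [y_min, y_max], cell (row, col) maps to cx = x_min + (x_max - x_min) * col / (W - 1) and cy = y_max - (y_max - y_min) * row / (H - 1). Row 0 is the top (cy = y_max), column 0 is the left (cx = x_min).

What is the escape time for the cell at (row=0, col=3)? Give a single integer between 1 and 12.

Answer: 1

Derivation:
z_0 = 0 + 0i, c = -1.4187 + 1.4200i
Iter 1: z = -1.4187 + 1.4200i, |z|^2 = 4.0293
Escaped at iteration 1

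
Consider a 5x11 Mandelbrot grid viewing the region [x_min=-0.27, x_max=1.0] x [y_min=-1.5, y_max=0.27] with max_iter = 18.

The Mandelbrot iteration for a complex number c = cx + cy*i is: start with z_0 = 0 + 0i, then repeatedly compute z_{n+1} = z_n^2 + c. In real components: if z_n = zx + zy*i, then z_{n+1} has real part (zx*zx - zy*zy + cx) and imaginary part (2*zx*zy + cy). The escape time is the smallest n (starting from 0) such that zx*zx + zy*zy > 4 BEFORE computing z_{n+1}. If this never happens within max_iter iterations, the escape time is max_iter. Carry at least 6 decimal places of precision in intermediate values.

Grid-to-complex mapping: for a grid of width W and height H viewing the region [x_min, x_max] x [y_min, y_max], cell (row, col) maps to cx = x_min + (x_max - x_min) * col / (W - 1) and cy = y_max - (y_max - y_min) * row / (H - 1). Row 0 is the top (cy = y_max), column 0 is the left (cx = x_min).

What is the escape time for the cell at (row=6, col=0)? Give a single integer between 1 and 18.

Answer: 10

Derivation:
z_0 = 0 + 0i, c = -0.2700 + -0.7920i
Iter 1: z = -0.2700 + -0.7920i, |z|^2 = 0.7002
Iter 2: z = -0.8244 + -0.3643i, |z|^2 = 0.8123
Iter 3: z = 0.2768 + -0.1913i, |z|^2 = 0.1133
Iter 4: z = -0.2300 + -0.8979i, |z|^2 = 0.8592
Iter 5: z = -1.0234 + -0.3790i, |z|^2 = 1.1910
Iter 6: z = 0.6337 + -0.0162i, |z|^2 = 0.4019
Iter 7: z = 0.1313 + -0.8126i, |z|^2 = 0.6775
Iter 8: z = -0.9130 + -1.0055i, |z|^2 = 1.8446
Iter 9: z = -0.4473 + 1.0440i, |z|^2 = 1.2901
Iter 10: z = -1.1599 + -1.7261i, |z|^2 = 4.3246
Escaped at iteration 10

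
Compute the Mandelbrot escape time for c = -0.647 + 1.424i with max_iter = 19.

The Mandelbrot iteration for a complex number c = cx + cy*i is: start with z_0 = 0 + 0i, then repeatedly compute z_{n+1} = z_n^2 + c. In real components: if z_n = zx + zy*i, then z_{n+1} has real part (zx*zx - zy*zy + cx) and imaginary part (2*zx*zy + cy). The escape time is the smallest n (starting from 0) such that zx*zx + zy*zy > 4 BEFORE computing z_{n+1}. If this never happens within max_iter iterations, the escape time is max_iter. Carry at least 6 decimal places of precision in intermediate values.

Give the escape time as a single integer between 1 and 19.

z_0 = 0 + 0i, c = -0.6470 + 1.4240i
Iter 1: z = -0.6470 + 1.4240i, |z|^2 = 2.4464
Iter 2: z = -2.2562 + -0.4187i, |z|^2 = 5.2656
Escaped at iteration 2

Answer: 2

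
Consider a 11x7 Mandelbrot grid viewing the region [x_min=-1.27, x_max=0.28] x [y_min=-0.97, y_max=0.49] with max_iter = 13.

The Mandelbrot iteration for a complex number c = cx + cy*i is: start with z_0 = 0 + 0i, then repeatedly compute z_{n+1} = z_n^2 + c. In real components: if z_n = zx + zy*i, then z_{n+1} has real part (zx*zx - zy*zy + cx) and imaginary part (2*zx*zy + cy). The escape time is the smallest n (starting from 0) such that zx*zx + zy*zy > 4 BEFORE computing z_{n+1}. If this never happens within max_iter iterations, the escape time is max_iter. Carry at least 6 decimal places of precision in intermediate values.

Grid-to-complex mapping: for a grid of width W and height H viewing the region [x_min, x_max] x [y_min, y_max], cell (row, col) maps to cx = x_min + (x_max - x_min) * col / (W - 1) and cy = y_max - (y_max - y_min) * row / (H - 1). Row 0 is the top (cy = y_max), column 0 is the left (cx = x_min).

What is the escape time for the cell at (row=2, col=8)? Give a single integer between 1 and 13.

Answer: 13

Derivation:
z_0 = 0 + 0i, c = -0.0300 + 0.0033i
Iter 1: z = -0.0300 + 0.0033i, |z|^2 = 0.0009
Iter 2: z = -0.0291 + 0.0031i, |z|^2 = 0.0009
Iter 3: z = -0.0292 + 0.0032i, |z|^2 = 0.0009
Iter 4: z = -0.0292 + 0.0031i, |z|^2 = 0.0009
Iter 5: z = -0.0292 + 0.0031i, |z|^2 = 0.0009
Iter 6: z = -0.0292 + 0.0031i, |z|^2 = 0.0009
Iter 7: z = -0.0292 + 0.0031i, |z|^2 = 0.0009
Iter 8: z = -0.0292 + 0.0031i, |z|^2 = 0.0009
Iter 9: z = -0.0292 + 0.0031i, |z|^2 = 0.0009
Iter 10: z = -0.0292 + 0.0031i, |z|^2 = 0.0009
Iter 11: z = -0.0292 + 0.0031i, |z|^2 = 0.0009
Iter 12: z = -0.0292 + 0.0031i, |z|^2 = 0.0009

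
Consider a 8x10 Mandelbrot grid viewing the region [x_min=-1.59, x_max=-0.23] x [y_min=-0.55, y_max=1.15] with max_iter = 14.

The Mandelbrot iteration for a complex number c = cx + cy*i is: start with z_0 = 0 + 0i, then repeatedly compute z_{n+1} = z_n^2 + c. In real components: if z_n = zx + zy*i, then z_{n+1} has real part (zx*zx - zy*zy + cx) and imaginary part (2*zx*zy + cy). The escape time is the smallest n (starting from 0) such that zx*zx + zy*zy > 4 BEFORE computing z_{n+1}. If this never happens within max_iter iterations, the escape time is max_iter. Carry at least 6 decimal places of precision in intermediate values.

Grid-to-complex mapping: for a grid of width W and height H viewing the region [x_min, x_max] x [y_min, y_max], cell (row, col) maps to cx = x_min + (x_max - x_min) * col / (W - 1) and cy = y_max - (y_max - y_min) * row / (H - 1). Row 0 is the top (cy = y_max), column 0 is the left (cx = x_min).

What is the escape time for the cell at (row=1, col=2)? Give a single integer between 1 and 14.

z_0 = 0 + 0i, c = -1.2014 + 0.9611i
Iter 1: z = -1.2014 + 0.9611i, |z|^2 = 2.3672
Iter 2: z = -0.6817 + -1.3483i, |z|^2 = 2.2827
Iter 3: z = -2.5546 + 2.7995i, |z|^2 = 14.3630
Escaped at iteration 3

Answer: 3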